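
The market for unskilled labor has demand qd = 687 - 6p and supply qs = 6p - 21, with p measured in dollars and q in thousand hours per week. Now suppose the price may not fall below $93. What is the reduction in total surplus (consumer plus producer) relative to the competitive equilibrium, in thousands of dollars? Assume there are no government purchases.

Setting quantity demanded equal to quantity supplied, 687 - 6p = 6p - 21, gives p* = 59 and q* = 333.
Because the floor (93) lies above the market-clearing price, it is binding.
At p = 93: qd = 687 - 6·93 = 129 and qs = 6·93 - 21 = 537.
Quantity traded falls to 129. At q = 129 the demand price is (687 - 129)/6 = 93 and the supply price is (21 + 129)/6 = 25.
Deadweight loss = ½ · (93 - 25) · (333 - 129) = ½ · 68 · 204 = 6936.

6936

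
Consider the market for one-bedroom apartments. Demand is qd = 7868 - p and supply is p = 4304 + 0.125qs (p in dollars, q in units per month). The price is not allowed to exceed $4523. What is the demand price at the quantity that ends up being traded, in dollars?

Rearranging supply gives qs = 8p - 34432. Equilibrium: 7868 - p = 8p - 34432, so 42300 = 9p and p* = 4700, q* = 3168.
The ceiling of 4523 is below the equilibrium price 4700, so it binds.
At p = 4523: qd = 7868 - 4523 = 3345 and qs = 8·4523 - 34432 = 1752.
Only 1752 units reach the market. On the demand curve, the marginal buyer's willingness to pay at q = 1752 is (7868 - 1752) = 6116.

6116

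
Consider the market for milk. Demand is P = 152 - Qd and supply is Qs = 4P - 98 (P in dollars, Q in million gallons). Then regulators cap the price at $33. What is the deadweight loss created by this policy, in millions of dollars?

Rearranging demand gives Qd = 152 - P. In a free market, 152 - P = 4P - 98 gives the equilibrium P* = 50, Q* = 102.
The ceiling of 33 is below the equilibrium price 50, so it binds.
At P = 33: Qd = 152 - 33 = 119 and Qs = 4·33 - 98 = 34.
Quantity traded falls to 34. At Q = 34 the demand price is 152 - 34 = 118 and the supply price is (98 + 34)/4 = 33.
Deadweight loss = ½ · (118 - 33) · (102 - 34) = ½ · 85 · 68 = 2890.

2890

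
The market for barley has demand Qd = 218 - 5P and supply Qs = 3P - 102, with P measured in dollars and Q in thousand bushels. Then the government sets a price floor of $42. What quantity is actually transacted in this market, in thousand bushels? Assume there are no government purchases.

8

In a free market, 218 - 5P = 3P - 102 gives the equilibrium P* = 40, Q* = 18.
The floor of 42 is above the equilibrium price 40, so it binds.
At P = 42: Qd = 218 - 5·42 = 8 and Qs = 3·42 - 102 = 24.
The quantity actually transacted is the short side, demand: 8.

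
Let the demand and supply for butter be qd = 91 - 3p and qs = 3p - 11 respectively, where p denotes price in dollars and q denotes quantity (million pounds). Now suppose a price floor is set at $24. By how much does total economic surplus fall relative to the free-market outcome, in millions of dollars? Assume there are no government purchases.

147

Without the control the market clears where 91 - 3p = 3p - 11, i.e. p* = 17 and q* = 40.
Since 24 > 17, the floor is binding.
At p = 24: qd = 91 - 3·24 = 19 and qs = 3·24 - 11 = 61.
Quantity traded falls to 19. At q = 19 the demand price is (91 - 19)/3 = 24 and the supply price is (11 + 19)/3 = 10.
Deadweight loss = ½ · (24 - 10) · (40 - 19) = ½ · 14 · 21 = 147.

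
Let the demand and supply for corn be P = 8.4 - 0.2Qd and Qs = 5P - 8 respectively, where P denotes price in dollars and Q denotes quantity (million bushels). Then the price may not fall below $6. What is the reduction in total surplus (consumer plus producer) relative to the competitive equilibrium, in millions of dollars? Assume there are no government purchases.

Rearranging demand gives Qd = 42 - 5P. Equilibrium: 42 - 5P = 5P - 8, so 50 = 10P and P* = 5, Q* = 17.
Because the floor (6) lies above the market-clearing price, it is binding.
At P = 6: Qd = 42 - 5·6 = 12 and Qs = 5·6 - 8 = 22.
Quantity traded falls to 12. At Q = 12 the demand price is (42 - 12)/5 = 6 and the supply price is (8 + 12)/5 = 4.
Deadweight loss = ½ · (6 - 4) · (17 - 12) = ½ · 2 · 5 = 5.

5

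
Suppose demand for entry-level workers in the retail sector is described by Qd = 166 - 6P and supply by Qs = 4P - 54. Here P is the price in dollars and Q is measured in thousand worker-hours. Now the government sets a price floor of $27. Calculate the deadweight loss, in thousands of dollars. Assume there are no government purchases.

Without the control the market clears where 166 - 6P = 4P - 54, i.e. P* = 22 and Q* = 34.
The floor of 27 is above the equilibrium price 22, so it binds.
At P = 27: Qd = 166 - 6·27 = 4 and Qs = 4·27 - 54 = 54.
Quantity traded falls to 4. At Q = 4 the demand price is (166 - 4)/6 = 27 and the supply price is (54 + 4)/4 = 14.5.
Deadweight loss = ½ · (27 - 14.5) · (34 - 4) = ½ · 12.5 · 30 = 187.5.

187.5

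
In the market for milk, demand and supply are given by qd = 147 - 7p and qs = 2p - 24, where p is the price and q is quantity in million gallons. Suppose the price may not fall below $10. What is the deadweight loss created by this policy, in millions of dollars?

Setting quantity demanded equal to quantity supplied, 147 - 7p = 2p - 24, gives p* = 19 and q* = 14.
Since 10 is below p* = 19, the floor does not bind and the free-market outcome prevails.
Since the control does not bind, no trades are prevented and deadweight loss is zero.

0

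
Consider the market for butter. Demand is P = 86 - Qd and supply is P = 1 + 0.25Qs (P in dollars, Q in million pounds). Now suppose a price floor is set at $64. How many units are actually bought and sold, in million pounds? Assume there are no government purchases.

22

Rearranging demand gives Qd = 86 - P; rearranging supply gives Qs = 4P - 4. In a free market, 86 - P = 4P - 4 gives the equilibrium P* = 18, Q* = 68.
Because the floor (64) lies above the market-clearing price, it is binding.
At P = 64: Qd = 86 - 64 = 22 and Qs = 4·64 - 4 = 252.
The quantity actually transacted is the short side, demand: 22.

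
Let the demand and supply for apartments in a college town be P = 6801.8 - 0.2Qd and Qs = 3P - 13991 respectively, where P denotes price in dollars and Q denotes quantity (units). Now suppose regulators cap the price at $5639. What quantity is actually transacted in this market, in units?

2926

Rearranging demand gives Qd = 34009 - 5P. In a free market, 34009 - 5P = 3P - 13991 gives the equilibrium P* = 6000, Q* = 4009.
Because the ceiling (5639) lies below the market-clearing price, it is binding.
At P = 5639: Qd = 34009 - 5·5639 = 5814 and Qs = 3·5639 - 13991 = 2926.
The quantity actually transacted is the short side, supply: 2926.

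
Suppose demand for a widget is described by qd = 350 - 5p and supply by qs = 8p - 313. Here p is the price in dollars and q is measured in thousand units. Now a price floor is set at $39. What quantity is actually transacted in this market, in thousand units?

95

Setting quantity demanded equal to quantity supplied, 350 - 5p = 8p - 313, gives p* = 51 and q* = 95.
The floor of 39 is below the equilibrium price 51, so it is not binding; the market clears at p* = 51, q* = 95.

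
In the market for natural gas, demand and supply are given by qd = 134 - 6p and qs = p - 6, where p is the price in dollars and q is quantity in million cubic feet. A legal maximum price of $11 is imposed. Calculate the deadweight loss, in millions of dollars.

In a free market, 134 - 6p = p - 6 gives the equilibrium p* = 20, q* = 14.
The ceiling of 11 is below the equilibrium price 20, so it binds.
At p = 11: qd = 134 - 6·11 = 68 and qs = 11 - 6 = 5.
Quantity traded falls to 5. At q = 5 the demand price is (134 - 5)/6 = 21.5 and the supply price is 6 + 5 = 11.
Deadweight loss = ½ · (21.5 - 11) · (14 - 5) = ½ · 10.5 · 9 = 47.25.

47.25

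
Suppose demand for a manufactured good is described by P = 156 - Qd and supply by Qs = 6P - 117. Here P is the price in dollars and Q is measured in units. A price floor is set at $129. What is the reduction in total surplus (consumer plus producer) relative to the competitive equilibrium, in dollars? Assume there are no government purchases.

4725

Rearranging demand gives Qd = 156 - P. In a free market, 156 - P = 6P - 117 gives the equilibrium P* = 39, Q* = 117.
The floor of 129 is above the equilibrium price 39, so it binds.
At P = 129: Qd = 156 - 129 = 27 and Qs = 6·129 - 117 = 657.
Quantity traded falls to 27. At Q = 27 the demand price is 156 - 27 = 129 and the supply price is (117 + 27)/6 = 24.
Deadweight loss = ½ · (129 - 24) · (117 - 27) = ½ · 105 · 90 = 4725.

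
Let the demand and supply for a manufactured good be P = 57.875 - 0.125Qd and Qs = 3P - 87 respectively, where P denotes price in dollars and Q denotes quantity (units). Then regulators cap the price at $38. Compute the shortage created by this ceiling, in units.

Rearranging demand gives Qd = 463 - 8P. Equilibrium: 463 - 8P = 3P - 87, so 550 = 11P and P* = 50, Q* = 63.
The ceiling of 38 is below the equilibrium price 50, so it binds.
At P = 38: Qd = 463 - 8·38 = 159 and Qs = 3·38 - 87 = 27.
Shortage = Qd - Qs = 159 - 27 = 132.

132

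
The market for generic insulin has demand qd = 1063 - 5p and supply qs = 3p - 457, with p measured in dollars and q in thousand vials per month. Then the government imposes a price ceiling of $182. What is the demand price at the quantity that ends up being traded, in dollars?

In a free market, 1063 - 5p = 3p - 457 gives the equilibrium p* = 190, q* = 113.
Because the ceiling (182) lies below the market-clearing price, it is binding.
At p = 182: qd = 1063 - 5·182 = 153 and qs = 3·182 - 457 = 89.
Only 89 units reach the market. On the demand curve, the marginal buyer's willingness to pay at q = 89 is (1063 - 89)/5 = 194.8.

194.8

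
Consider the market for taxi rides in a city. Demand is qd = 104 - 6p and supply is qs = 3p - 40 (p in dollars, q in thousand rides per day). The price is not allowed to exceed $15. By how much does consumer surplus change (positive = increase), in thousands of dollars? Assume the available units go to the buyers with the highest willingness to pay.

In a free market, 104 - 6p = 3p - 40 gives the equilibrium p* = 16, q* = 8.
Because the ceiling (15) lies below the market-clearing price, it is binding.
At p = 15: qd = 104 - 6·15 = 14 and qs = 3·15 - 40 = 5.
Consumer surplus without the control is ½ · (52/3 - 16) · 8 = 16/3.
With the ceiling, 5 units are sold at 15 (assume they go to the highest-value buyers). The demand price at q = 5 is 16.5, so CS = ½ · [(52/3 - 15) + (16.5 - 15)] · 5 = 115/12.
Change in consumer surplus = 115/12 - 16/3 = 4.25.

4.25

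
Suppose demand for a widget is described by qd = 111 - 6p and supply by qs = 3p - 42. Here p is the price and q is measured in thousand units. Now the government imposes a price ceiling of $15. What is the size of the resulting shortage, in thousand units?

18

Setting quantity demanded equal to quantity supplied, 111 - 6p = 3p - 42, gives p* = 17 and q* = 9.
The ceiling of 15 is below the equilibrium price 17, so it binds.
At p = 15: qd = 111 - 6·15 = 21 and qs = 3·15 - 42 = 3.
Shortage = qd - qs = 21 - 3 = 18.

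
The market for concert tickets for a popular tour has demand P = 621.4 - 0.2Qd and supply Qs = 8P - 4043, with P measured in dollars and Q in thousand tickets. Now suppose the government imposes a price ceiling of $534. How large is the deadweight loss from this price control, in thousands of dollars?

2662.4

Rearranging demand gives Qd = 3107 - 5P. Without the control the market clears where 3107 - 5P = 8P - 4043, i.e. P* = 550 and Q* = 357.
Since 534 < 550, the ceiling is binding.
At P = 534: Qd = 3107 - 5·534 = 437 and Qs = 8·534 - 4043 = 229.
Quantity traded falls to 229. At Q = 229 the demand price is (3107 - 229)/5 = 575.6 and the supply price is (4043 + 229)/8 = 534.
Deadweight loss = ½ · (575.6 - 534) · (357 - 229) = ½ · 41.6 · 128 = 2662.4.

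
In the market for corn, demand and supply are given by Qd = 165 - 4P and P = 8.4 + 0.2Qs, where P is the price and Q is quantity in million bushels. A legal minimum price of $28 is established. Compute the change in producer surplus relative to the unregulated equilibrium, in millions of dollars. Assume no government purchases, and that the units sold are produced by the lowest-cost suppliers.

Rearranging supply gives Qs = 5P - 42. In a free market, 165 - 4P = 5P - 42 gives the equilibrium P* = 23, Q* = 73.
The floor of 28 is above the equilibrium price 23, so it binds.
At P = 28: Qd = 165 - 4·28 = 53 and Qs = 5·28 - 42 = 98.
Producer surplus without the control is ½ · (23 - 8.4) · 73 = 532.9.
With the floor, 53 units are sold at 28. The supply price at Q = 53 is 19, so PS = ½ · [(28 - 8.4) + (28 - 19)] · 53 = 757.9.
Change in producer surplus = 757.9 - 532.9 = 225.

225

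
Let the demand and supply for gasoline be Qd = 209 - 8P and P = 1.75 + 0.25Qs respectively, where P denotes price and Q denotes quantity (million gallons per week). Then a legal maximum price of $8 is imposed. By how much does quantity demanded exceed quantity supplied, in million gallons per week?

120

Rearranging supply gives Qs = 4P - 7. In a free market, 209 - 8P = 4P - 7 gives the equilibrium P* = 18, Q* = 65.
The ceiling of 8 is below the equilibrium price 18, so it binds.
At P = 8: Qd = 209 - 8·8 = 145 and Qs = 4·8 - 7 = 25.
Shortage = Qd - Qs = 145 - 25 = 120.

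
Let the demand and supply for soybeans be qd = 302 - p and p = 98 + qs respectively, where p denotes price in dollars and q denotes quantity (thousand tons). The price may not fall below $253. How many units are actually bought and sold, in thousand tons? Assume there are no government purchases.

49

Rearranging supply gives qs = p - 98. Setting quantity demanded equal to quantity supplied, 302 - p = p - 98, gives p* = 200 and q* = 102.
Since 253 > 200, the floor is binding.
At p = 253: qd = 302 - 253 = 49 and qs = 253 - 98 = 155.
The quantity actually transacted is the short side, demand: 49.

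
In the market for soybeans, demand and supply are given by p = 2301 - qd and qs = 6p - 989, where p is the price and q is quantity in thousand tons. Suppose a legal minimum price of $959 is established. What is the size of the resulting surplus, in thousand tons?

Rearranging demand gives qd = 2301 - p. Setting quantity demanded equal to quantity supplied, 2301 - p = 6p - 989, gives p* = 470 and q* = 1831.
Since 959 > 470, the floor is binding.
At p = 959: qd = 2301 - 959 = 1342 and qs = 6·959 - 989 = 4765.
Surplus = qs - qd = 4765 - 1342 = 3423.

3423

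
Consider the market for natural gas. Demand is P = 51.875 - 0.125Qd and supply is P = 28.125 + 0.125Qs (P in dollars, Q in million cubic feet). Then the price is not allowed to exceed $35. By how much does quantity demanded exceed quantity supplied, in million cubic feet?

80

Rearranging demand gives Qd = 415 - 8P; rearranging supply gives Qs = 8P - 225. Equilibrium: 415 - 8P = 8P - 225, so 640 = 16P and P* = 40, Q* = 95.
The ceiling of 35 is below the equilibrium price 40, so it binds.
At P = 35: Qd = 415 - 8·35 = 135 and Qs = 8·35 - 225 = 55.
Shortage = Qd - Qs = 135 - 55 = 80.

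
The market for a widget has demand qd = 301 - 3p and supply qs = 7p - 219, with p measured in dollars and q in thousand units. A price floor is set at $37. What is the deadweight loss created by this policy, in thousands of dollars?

Setting quantity demanded equal to quantity supplied, 301 - 3p = 7p - 219, gives p* = 52 and q* = 145.
Since 37 is below p* = 52, the floor does not bind and the free-market outcome prevails.
Since the control does not bind, no trades are prevented and deadweight loss is zero.

0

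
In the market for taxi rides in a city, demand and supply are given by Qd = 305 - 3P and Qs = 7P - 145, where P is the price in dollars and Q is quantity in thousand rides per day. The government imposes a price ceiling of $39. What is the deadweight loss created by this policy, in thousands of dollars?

Without the control the market clears where 305 - 3P = 7P - 145, i.e. P* = 45 and Q* = 170.
Because the ceiling (39) lies below the market-clearing price, it is binding.
At P = 39: Qd = 305 - 3·39 = 188 and Qs = 7·39 - 145 = 128.
Quantity traded falls to 128. At Q = 128 the demand price is (305 - 128)/3 = 59 and the supply price is (145 + 128)/7 = 39.
Deadweight loss = ½ · (59 - 39) · (170 - 128) = ½ · 20 · 42 = 420.

420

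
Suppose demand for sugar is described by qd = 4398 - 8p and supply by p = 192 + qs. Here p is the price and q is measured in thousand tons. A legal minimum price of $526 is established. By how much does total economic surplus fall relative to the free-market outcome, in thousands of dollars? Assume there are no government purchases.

9216

Rearranging supply gives qs = p - 192. In a free market, 4398 - 8p = p - 192 gives the equilibrium p* = 510, q* = 318.
The floor of 526 is above the equilibrium price 510, so it binds.
At p = 526: qd = 4398 - 8·526 = 190 and qs = 526 - 192 = 334.
Quantity traded falls to 190. At q = 190 the demand price is (4398 - 190)/8 = 526 and the supply price is 192 + 190 = 382.
Deadweight loss = ½ · (526 - 382) · (318 - 190) = ½ · 144 · 128 = 9216.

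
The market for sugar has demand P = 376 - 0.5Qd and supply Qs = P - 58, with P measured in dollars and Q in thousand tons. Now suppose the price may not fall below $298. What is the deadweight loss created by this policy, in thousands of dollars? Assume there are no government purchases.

Rearranging demand gives Qd = 752 - 2P. Setting quantity demanded equal to quantity supplied, 752 - 2P = P - 58, gives P* = 270 and Q* = 212.
Because the floor (298) lies above the market-clearing price, it is binding.
At P = 298: Qd = 752 - 2·298 = 156 and Qs = 298 - 58 = 240.
Quantity traded falls to 156. At Q = 156 the demand price is (752 - 156)/2 = 298 and the supply price is 58 + 156 = 214.
Deadweight loss = ½ · (298 - 214) · (212 - 156) = ½ · 84 · 56 = 2352.

2352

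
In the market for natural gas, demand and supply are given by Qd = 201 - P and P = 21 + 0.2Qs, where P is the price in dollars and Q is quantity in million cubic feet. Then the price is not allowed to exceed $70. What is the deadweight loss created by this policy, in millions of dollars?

Rearranging supply gives Qs = 5P - 105. In a free market, 201 - P = 5P - 105 gives the equilibrium P* = 51, Q* = 150.
The ceiling of 70 is above the equilibrium price 51, so it is not binding; the market clears at P* = 51, Q* = 150.
Since the control does not bind, no trades are prevented and deadweight loss is zero.

0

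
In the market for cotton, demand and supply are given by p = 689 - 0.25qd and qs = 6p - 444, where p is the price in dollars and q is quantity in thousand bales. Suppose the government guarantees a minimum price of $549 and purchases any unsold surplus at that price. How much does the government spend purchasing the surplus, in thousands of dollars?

Rearranging demand gives qd = 2756 - 4p. Without the control the market clears where 2756 - 4p = 6p - 444, i.e. p* = 320 and q* = 1476.
The floor of 549 is above the equilibrium price 320, so it binds.
At p = 549: qd = 2756 - 4·549 = 560 and qs = 6·549 - 444 = 2850.
Surplus = qs - qd = 2290.
Government expenditure = surplus × support price = 2290 × 549 = 1257210.

1257210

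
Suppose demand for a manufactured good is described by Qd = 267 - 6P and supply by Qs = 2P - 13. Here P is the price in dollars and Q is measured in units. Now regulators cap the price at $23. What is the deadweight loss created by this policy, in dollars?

Without the control the market clears where 267 - 6P = 2P - 13, i.e. P* = 35 and Q* = 57.
Because the ceiling (23) lies below the market-clearing price, it is binding.
At P = 23: Qd = 267 - 6·23 = 129 and Qs = 2·23 - 13 = 33.
Quantity traded falls to 33. At Q = 33 the demand price is (267 - 33)/6 = 39 and the supply price is (13 + 33)/2 = 23.
Deadweight loss = ½ · (39 - 23) · (57 - 33) = ½ · 16 · 24 = 192.

192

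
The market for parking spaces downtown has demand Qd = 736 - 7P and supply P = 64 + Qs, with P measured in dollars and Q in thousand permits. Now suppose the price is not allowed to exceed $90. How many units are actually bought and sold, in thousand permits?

Rearranging supply gives Qs = P - 64. Equilibrium: 736 - 7P = P - 64, so 800 = 8P and P* = 100, Q* = 36.
The ceiling of 90 is below the equilibrium price 100, so it binds.
At P = 90: Qd = 736 - 7·90 = 106 and Qs = 90 - 64 = 26.
The quantity actually transacted is the short side, supply: 26.

26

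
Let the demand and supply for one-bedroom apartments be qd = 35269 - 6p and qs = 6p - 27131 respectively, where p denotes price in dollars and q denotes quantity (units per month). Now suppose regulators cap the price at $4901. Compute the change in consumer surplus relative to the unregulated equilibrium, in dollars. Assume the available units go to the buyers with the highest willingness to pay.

412022

Equilibrium: 35269 - 6p = 6p - 27131, so 62400 = 12p and p* = 5200, q* = 4069.
The ceiling of 4901 is below the equilibrium price 5200, so it binds.
At p = 4901: qd = 35269 - 6·4901 = 5863 and qs = 6·4901 - 27131 = 2275.
Consumer surplus without the control is ½ · (35269/6 - 5200) · 4069 = 16556761/12.
With the ceiling, 2275 units are sold at 4901 (assume they go to the highest-value buyers). The demand price at q = 2275 is 5499, so CS = ½ · [(35269/6 - 4901) + (5499 - 4901)] · 2275 = 21501025/12.
Change in consumer surplus = 21501025/12 - 16556761/12 = 412022.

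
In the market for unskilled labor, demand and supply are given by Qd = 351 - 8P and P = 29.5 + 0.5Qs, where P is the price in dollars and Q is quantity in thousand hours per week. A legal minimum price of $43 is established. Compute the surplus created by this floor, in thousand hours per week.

Rearranging supply gives Qs = 2P - 59. Equilibrium: 351 - 8P = 2P - 59, so 410 = 10P and P* = 41, Q* = 23.
Because the floor (43) lies above the market-clearing price, it is binding.
At P = 43: Qd = 351 - 8·43 = 7 and Qs = 2·43 - 59 = 27.
Surplus = Qs - Qd = 27 - 7 = 20.

20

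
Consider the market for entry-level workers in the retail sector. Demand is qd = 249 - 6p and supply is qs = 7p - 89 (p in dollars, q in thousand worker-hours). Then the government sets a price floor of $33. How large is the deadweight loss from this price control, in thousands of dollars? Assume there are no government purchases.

273

Equilibrium: 249 - 6p = 7p - 89, so 338 = 13p and p* = 26, q* = 93.
Since 33 > 26, the floor is binding.
At p = 33: qd = 249 - 6·33 = 51 and qs = 7·33 - 89 = 142.
Quantity traded falls to 51. At q = 51 the demand price is (249 - 51)/6 = 33 and the supply price is (89 + 51)/7 = 20.
Deadweight loss = ½ · (33 - 20) · (93 - 51) = ½ · 13 · 42 = 273.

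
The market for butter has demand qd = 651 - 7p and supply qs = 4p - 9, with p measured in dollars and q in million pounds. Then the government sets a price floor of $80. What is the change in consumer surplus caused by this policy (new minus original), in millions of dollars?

Equilibrium: 651 - 7p = 4p - 9, so 660 = 11p and p* = 60, q* = 231.
Because the floor (80) lies above the market-clearing price, it is binding.
At p = 80: qd = 651 - 7·80 = 91 and qs = 4·80 - 9 = 311.
Consumer surplus without the control is ½ · (93 - 60) · 231 = 3811.5.
With the floor, consumers buy 91 units at 80, so CS = ½ · (93 - 80) · 91 = 591.5.
Change in consumer surplus = 591.5 - 3811.5 = -3220.

-3220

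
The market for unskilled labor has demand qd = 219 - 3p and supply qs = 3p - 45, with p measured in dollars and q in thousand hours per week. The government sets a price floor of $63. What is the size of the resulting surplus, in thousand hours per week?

114

Without the control the market clears where 219 - 3p = 3p - 45, i.e. p* = 44 and q* = 87.
Because the floor (63) lies above the market-clearing price, it is binding.
At p = 63: qd = 219 - 3·63 = 30 and qs = 3·63 - 45 = 144.
Surplus = qs - qd = 144 - 30 = 114.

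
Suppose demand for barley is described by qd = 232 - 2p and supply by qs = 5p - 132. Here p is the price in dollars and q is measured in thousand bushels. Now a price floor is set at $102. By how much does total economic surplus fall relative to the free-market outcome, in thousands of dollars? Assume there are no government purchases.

3500

Without the control the market clears where 232 - 2p = 5p - 132, i.e. p* = 52 and q* = 128.
The floor of 102 is above the equilibrium price 52, so it binds.
At p = 102: qd = 232 - 2·102 = 28 and qs = 5·102 - 132 = 378.
Quantity traded falls to 28. At q = 28 the demand price is (232 - 28)/2 = 102 and the supply price is (132 + 28)/5 = 32.
Deadweight loss = ½ · (102 - 32) · (128 - 28) = ½ · 70 · 100 = 3500.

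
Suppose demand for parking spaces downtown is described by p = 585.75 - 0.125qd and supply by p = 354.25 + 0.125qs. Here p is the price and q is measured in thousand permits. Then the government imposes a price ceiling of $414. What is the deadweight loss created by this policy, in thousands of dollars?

25088

Rearranging demand gives qd = 4686 - 8p; rearranging supply gives qs = 8p - 2834. Without the control the market clears where 4686 - 8p = 8p - 2834, i.e. p* = 470 and q* = 926.
Since 414 < 470, the ceiling is binding.
At p = 414: qd = 4686 - 8·414 = 1374 and qs = 8·414 - 2834 = 478.
Quantity traded falls to 478. At q = 478 the demand price is (4686 - 478)/8 = 526 and the supply price is (2834 + 478)/8 = 414.
Deadweight loss = ½ · (526 - 414) · (926 - 478) = ½ · 112 · 448 = 25088.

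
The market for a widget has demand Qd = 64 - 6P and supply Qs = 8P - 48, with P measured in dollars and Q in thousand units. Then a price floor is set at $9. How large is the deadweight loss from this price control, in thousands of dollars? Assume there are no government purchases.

5.25

Setting quantity demanded equal to quantity supplied, 64 - 6P = 8P - 48, gives P* = 8 and Q* = 16.
The floor of 9 is above the equilibrium price 8, so it binds.
At P = 9: Qd = 64 - 6·9 = 10 and Qs = 8·9 - 48 = 24.
Quantity traded falls to 10. At Q = 10 the demand price is (64 - 10)/6 = 9 and the supply price is (48 + 10)/8 = 7.25.
Deadweight loss = ½ · (9 - 7.25) · (16 - 10) = ½ · 1.75 · 6 = 5.25.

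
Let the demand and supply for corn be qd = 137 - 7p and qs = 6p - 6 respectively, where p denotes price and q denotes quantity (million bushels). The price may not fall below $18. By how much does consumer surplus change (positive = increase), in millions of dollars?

Without the control the market clears where 137 - 7p = 6p - 6, i.e. p* = 11 and q* = 60.
Since 18 > 11, the floor is binding.
At p = 18: qd = 137 - 7·18 = 11 and qs = 6·18 - 6 = 102.
Consumer surplus without the control is ½ · (137/7 - 11) · 60 = 1800/7.
With the floor, consumers buy 11 units at 18, so CS = ½ · (137/7 - 18) · 11 = 121/14.
Change in consumer surplus = 121/14 - 1800/7 = -248.5.

-248.5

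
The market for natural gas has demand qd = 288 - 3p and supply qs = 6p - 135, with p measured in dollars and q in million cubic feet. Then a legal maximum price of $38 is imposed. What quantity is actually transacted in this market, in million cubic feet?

In a free market, 288 - 3p = 6p - 135 gives the equilibrium p* = 47, q* = 147.
Because the ceiling (38) lies below the market-clearing price, it is binding.
At p = 38: qd = 288 - 3·38 = 174 and qs = 6·38 - 135 = 93.
The quantity actually transacted is the short side, supply: 93.

93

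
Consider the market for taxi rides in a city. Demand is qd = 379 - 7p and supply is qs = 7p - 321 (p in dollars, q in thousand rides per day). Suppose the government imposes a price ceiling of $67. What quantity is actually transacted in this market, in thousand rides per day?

29

In a free market, 379 - 7p = 7p - 321 gives the equilibrium p* = 50, q* = 29.
The ceiling of 67 is above the equilibrium price 50, so it is not binding; the market clears at p* = 50, q* = 29.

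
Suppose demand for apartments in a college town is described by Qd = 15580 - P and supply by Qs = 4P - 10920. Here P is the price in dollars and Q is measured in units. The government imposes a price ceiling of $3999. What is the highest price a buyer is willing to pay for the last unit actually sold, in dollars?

10504

Without the control the market clears where 15580 - P = 4P - 10920, i.e. P* = 5300 and Q* = 10280.
The ceiling of 3999 is below the equilibrium price 5300, so it binds.
At P = 3999: Qd = 15580 - 3999 = 11581 and Qs = 4·3999 - 10920 = 5076.
Only 5076 units reach the market. On the demand curve, the marginal buyer's willingness to pay at Q = 5076 is (15580 - 5076) = 10504.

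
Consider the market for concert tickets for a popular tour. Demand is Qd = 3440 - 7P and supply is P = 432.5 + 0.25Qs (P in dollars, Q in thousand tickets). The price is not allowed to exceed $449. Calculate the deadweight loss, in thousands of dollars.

1386

Rearranging supply gives Qs = 4P - 1730. In a free market, 3440 - 7P = 4P - 1730 gives the equilibrium P* = 470, Q* = 150.
Because the ceiling (449) lies below the market-clearing price, it is binding.
At P = 449: Qd = 3440 - 7·449 = 297 and Qs = 4·449 - 1730 = 66.
Quantity traded falls to 66. At Q = 66 the demand price is (3440 - 66)/7 = 482 and the supply price is (1730 + 66)/4 = 449.
Deadweight loss = ½ · (482 - 449) · (150 - 66) = ½ · 33 · 84 = 1386.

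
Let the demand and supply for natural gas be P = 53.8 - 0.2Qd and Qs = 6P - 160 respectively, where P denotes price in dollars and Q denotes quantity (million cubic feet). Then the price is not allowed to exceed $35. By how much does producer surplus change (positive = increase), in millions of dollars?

Rearranging demand gives Qd = 269 - 5P. Setting quantity demanded equal to quantity supplied, 269 - 5P = 6P - 160, gives P* = 39 and Q* = 74.
The ceiling of 35 is below the equilibrium price 39, so it binds.
At P = 35: Qd = 269 - 5·35 = 94 and Qs = 6·35 - 160 = 50.
Producer surplus without the control is ½ · (39 - 80/3) · 74 = 1369/3.
With the ceiling, producers sell 50 units at 35, so PS = ½ · (35 - 80/3) · 50 = 625/3.
Change in producer surplus = 625/3 - 1369/3 = -248.

-248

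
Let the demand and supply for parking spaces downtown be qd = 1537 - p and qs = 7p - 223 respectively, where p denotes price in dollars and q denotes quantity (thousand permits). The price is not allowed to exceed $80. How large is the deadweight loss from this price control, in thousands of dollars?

In a free market, 1537 - p = 7p - 223 gives the equilibrium p* = 220, q* = 1317.
Since 80 < 220, the ceiling is binding.
At p = 80: qd = 1537 - 80 = 1457 and qs = 7·80 - 223 = 337.
Quantity traded falls to 337. At q = 337 the demand price is 1537 - 337 = 1200 and the supply price is (223 + 337)/7 = 80.
Deadweight loss = ½ · (1200 - 80) · (1317 - 337) = ½ · 1120 · 980 = 548800.

548800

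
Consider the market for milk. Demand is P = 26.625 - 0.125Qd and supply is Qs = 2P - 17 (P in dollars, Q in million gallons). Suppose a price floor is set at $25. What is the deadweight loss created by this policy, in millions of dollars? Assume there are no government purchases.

80

Rearranging demand gives Qd = 213 - 8P. Without the control the market clears where 213 - 8P = 2P - 17, i.e. P* = 23 and Q* = 29.
Since 25 > 23, the floor is binding.
At P = 25: Qd = 213 - 8·25 = 13 and Qs = 2·25 - 17 = 33.
Quantity traded falls to 13. At Q = 13 the demand price is (213 - 13)/8 = 25 and the supply price is (17 + 13)/2 = 15.
Deadweight loss = ½ · (25 - 15) · (29 - 13) = ½ · 10 · 16 = 80.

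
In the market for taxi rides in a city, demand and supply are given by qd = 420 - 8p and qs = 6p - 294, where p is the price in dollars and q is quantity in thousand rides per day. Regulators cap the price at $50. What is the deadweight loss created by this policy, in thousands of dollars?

Equilibrium: 420 - 8p = 6p - 294, so 714 = 14p and p* = 51, q* = 12.
The ceiling of 50 is below the equilibrium price 51, so it binds.
At p = 50: qd = 420 - 8·50 = 20 and qs = 6·50 - 294 = 6.
Quantity traded falls to 6. At q = 6 the demand price is (420 - 6)/8 = 51.75 and the supply price is (294 + 6)/6 = 50.
Deadweight loss = ½ · (51.75 - 50) · (12 - 6) = ½ · 1.75 · 6 = 5.25.

5.25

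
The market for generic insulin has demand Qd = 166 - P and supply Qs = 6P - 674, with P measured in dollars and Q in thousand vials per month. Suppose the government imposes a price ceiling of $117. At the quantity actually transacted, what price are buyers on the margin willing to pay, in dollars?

138

Without the control the market clears where 166 - P = 6P - 674, i.e. P* = 120 and Q* = 46.
Because the ceiling (117) lies below the market-clearing price, it is binding.
At P = 117: Qd = 166 - 117 = 49 and Qs = 6·117 - 674 = 28.
Only 28 units reach the market. On the demand curve, the marginal buyer's willingness to pay at Q = 28 is (166 - 28) = 138.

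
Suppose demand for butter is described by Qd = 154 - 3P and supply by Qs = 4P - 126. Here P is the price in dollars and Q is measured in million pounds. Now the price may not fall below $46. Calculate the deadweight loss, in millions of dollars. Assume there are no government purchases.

94.5

In a free market, 154 - 3P = 4P - 126 gives the equilibrium P* = 40, Q* = 34.
Since 46 > 40, the floor is binding.
At P = 46: Qd = 154 - 3·46 = 16 and Qs = 4·46 - 126 = 58.
Quantity traded falls to 16. At Q = 16 the demand price is (154 - 16)/3 = 46 and the supply price is (126 + 16)/4 = 35.5.
Deadweight loss = ½ · (46 - 35.5) · (34 - 16) = ½ · 10.5 · 18 = 94.5.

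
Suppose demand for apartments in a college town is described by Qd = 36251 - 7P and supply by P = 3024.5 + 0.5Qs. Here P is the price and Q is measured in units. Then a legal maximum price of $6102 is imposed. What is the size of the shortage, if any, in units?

Rearranging supply gives Qs = 2P - 6049. Equilibrium: 36251 - 7P = 2P - 6049, so 42300 = 9P and P* = 4700, Q* = 3351.
The ceiling of 6102 is above the equilibrium price 4700, so it is not binding; the market clears at P* = 4700, Q* = 3351.
Since the control does not bind, there is no shortage.

0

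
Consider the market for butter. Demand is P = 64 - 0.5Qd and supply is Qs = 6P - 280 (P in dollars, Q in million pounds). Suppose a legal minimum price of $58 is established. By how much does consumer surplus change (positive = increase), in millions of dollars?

-133

Rearranging demand gives Qd = 128 - 2P. In a free market, 128 - 2P = 6P - 280 gives the equilibrium P* = 51, Q* = 26.
The floor of 58 is above the equilibrium price 51, so it binds.
At P = 58: Qd = 128 - 2·58 = 12 and Qs = 6·58 - 280 = 68.
Consumer surplus without the control is ½ · (64 - 51) · 26 = 169.
With the floor, consumers buy 12 units at 58, so CS = ½ · (64 - 58) · 12 = 36.
Change in consumer surplus = 36 - 169 = -133.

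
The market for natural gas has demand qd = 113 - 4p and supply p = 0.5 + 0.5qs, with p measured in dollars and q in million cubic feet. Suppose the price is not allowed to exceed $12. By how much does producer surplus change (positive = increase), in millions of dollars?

-210

Rearranging supply gives qs = 2p - 1. Without the control the market clears where 113 - 4p = 2p - 1, i.e. p* = 19 and q* = 37.
Since 12 < 19, the ceiling is binding.
At p = 12: qd = 113 - 4·12 = 65 and qs = 2·12 - 1 = 23.
Producer surplus without the control is ½ · (19 - 0.5) · 37 = 342.25.
With the ceiling, producers sell 23 units at 12, so PS = ½ · (12 - 0.5) · 23 = 132.25.
Change in producer surplus = 132.25 - 342.25 = -210.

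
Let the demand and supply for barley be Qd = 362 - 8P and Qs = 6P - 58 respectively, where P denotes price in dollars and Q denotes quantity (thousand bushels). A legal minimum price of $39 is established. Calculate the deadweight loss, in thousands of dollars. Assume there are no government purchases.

756

Setting quantity demanded equal to quantity supplied, 362 - 8P = 6P - 58, gives P* = 30 and Q* = 122.
The floor of 39 is above the equilibrium price 30, so it binds.
At P = 39: Qd = 362 - 8·39 = 50 and Qs = 6·39 - 58 = 176.
Quantity traded falls to 50. At Q = 50 the demand price is (362 - 50)/8 = 39 and the supply price is (58 + 50)/6 = 18.
Deadweight loss = ½ · (39 - 18) · (122 - 50) = ½ · 21 · 72 = 756.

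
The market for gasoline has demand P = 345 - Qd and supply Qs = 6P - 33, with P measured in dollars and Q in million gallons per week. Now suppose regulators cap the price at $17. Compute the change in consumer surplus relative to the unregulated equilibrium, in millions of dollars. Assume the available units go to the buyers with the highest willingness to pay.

-22089

Rearranging demand gives Qd = 345 - P. Setting quantity demanded equal to quantity supplied, 345 - P = 6P - 33, gives P* = 54 and Q* = 291.
Because the ceiling (17) lies below the market-clearing price, it is binding.
At P = 17: Qd = 345 - 17 = 328 and Qs = 6·17 - 33 = 69.
Consumer surplus without the control is ½ · (345 - 54) · 291 = 42340.5.
With the ceiling, 69 units are sold at 17 (assume they go to the highest-value buyers). The demand price at Q = 69 is 276, so CS = ½ · [(345 - 17) + (276 - 17)] · 69 = 20251.5.
Change in consumer surplus = 20251.5 - 42340.5 = -22089.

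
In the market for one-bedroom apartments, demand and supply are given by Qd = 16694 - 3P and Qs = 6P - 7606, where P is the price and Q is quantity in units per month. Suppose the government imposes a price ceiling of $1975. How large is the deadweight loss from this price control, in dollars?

Without the control the market clears where 16694 - 3P = 6P - 7606, i.e. P* = 2700 and Q* = 8594.
Because the ceiling (1975) lies below the market-clearing price, it is binding.
At P = 1975: Qd = 16694 - 3·1975 = 10769 and Qs = 6·1975 - 7606 = 4244.
Quantity traded falls to 4244. At Q = 4244 the demand price is (16694 - 4244)/3 = 4150 and the supply price is (7606 + 4244)/6 = 1975.
Deadweight loss = ½ · (4150 - 1975) · (8594 - 4244) = ½ · 2175 · 4350 = 4730625.

4730625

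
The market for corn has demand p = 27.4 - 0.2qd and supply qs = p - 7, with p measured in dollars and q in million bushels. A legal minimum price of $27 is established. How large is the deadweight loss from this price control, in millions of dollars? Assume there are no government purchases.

135

Rearranging demand gives qd = 137 - 5p. Setting quantity demanded equal to quantity supplied, 137 - 5p = p - 7, gives p* = 24 and q* = 17.
Since 27 > 24, the floor is binding.
At p = 27: qd = 137 - 5·27 = 2 and qs = 27 - 7 = 20.
Quantity traded falls to 2. At q = 2 the demand price is (137 - 2)/5 = 27 and the supply price is 7 + 2 = 9.
Deadweight loss = ½ · (27 - 9) · (17 - 2) = ½ · 18 · 15 = 135.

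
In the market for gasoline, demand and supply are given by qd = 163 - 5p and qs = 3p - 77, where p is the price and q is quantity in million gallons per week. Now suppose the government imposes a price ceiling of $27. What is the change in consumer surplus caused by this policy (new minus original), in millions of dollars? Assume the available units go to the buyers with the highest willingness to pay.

3.9

Setting quantity demanded equal to quantity supplied, 163 - 5p = 3p - 77, gives p* = 30 and q* = 13.
Since 27 < 30, the ceiling is binding.
At p = 27: qd = 163 - 5·27 = 28 and qs = 3·27 - 77 = 4.
Consumer surplus without the control is ½ · (32.6 - 30) · 13 = 16.9.
With the ceiling, 4 units are sold at 27 (assume they go to the highest-value buyers). The demand price at q = 4 is 31.8, so CS = ½ · [(32.6 - 27) + (31.8 - 27)] · 4 = 20.8.
Change in consumer surplus = 20.8 - 16.9 = 3.9.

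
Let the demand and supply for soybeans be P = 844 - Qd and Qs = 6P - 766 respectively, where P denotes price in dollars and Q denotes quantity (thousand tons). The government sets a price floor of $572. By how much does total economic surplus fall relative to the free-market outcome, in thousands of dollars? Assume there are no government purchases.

Rearranging demand gives Qd = 844 - P. Equilibrium: 844 - P = 6P - 766, so 1610 = 7P and P* = 230, Q* = 614.
Because the floor (572) lies above the market-clearing price, it is binding.
At P = 572: Qd = 844 - 572 = 272 and Qs = 6·572 - 766 = 2666.
Quantity traded falls to 272. At Q = 272 the demand price is 844 - 272 = 572 and the supply price is (766 + 272)/6 = 173.
Deadweight loss = ½ · (572 - 173) · (614 - 272) = ½ · 399 · 342 = 68229.

68229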